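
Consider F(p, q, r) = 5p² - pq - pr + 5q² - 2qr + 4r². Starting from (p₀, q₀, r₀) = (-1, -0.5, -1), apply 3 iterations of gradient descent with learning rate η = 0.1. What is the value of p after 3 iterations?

-0.025

∇F = (10p - q - r, -p + 10q - 2r, -p - 2q + 8r)
(p₁, q₁, r₁) = (-1, -0.5, -1) − 0.1·(-8.5, -2, -6) = (-0.15, -0.3, -0.4)
(p₂, q₂, r₂) = (-0.15, -0.3, -0.4) − 0.1·(-0.8, -2.05, -2.45) = (-0.07, -0.095, -0.155)
(p₃, q₃, r₃) = (-0.07, -0.095, -0.155) − 0.1·(-0.45, -0.57, -0.98) = (-0.025, -0.038, -0.057)
p = -0.025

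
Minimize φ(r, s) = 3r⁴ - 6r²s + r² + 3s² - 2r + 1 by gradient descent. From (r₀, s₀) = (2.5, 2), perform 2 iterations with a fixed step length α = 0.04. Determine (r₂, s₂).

∇φ = (12r³ - 12rs + 2r - 2, -6r² + 6s)
Step 1: at (2.5, 2), ∇φ = (130.5, -25.5) → (2.5, 2) − 0.04·(130.5, -25.5) = (-2.72, 3.02)
Step 2: at (-2.72, 3.02), ∇φ = (-150.350976, -26.2704) → (-2.72, 3.02) − 0.04·(-150.350976, -26.2704) = (3.29403904, 4.070816)

(3.29403904, 4.070816)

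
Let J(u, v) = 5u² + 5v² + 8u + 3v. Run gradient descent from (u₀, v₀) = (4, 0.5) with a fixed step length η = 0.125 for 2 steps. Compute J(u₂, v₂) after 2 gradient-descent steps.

-3.1875

∇J = (10u + 8, 10v + 3)
Step 1: at (4, 0.5), ∇J = (48, 8) → (4, 0.5) − 0.125·(48, 8) = (-2, -0.5)
Step 2: at (-2, -0.5), ∇J = (-12, -2) → (-2, -0.5) − 0.125·(-12, -2) = (-0.5, -0.25)
J(-0.5, -0.25) = -3.1875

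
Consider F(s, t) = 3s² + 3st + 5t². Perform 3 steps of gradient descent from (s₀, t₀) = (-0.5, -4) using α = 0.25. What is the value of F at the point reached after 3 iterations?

3881.88299560546875

∇F = (6s + 3t, 3s + 10t)
(s₁, t₁) = (-0.5, -4) − 0.25·(-15, -41.5) = (3.25, 6.375)
(s₂, t₂) = (3.25, 6.375) − 0.25·(38.625, 73.5) = (-6.40625, -12)
(s₃, t₃) = (-6.40625, -12) − 0.25·(-74.4375, -139.21875) = (12.203125, 22.8046875)
F(12.203125, 22.8046875) = 3881.88299560546875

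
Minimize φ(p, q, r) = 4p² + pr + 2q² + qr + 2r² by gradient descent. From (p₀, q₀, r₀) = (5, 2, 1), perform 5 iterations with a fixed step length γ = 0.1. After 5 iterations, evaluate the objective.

0.0857717056

∇φ = (8p + r, 4q + r, p + q + 4r)
(p₁, q₁, r₁) = (5, 2, 1) − 0.1·(41, 9, 11) = (0.9, 1.1, -0.1)
(p₂, q₂, r₂) = (0.9, 1.1, -0.1) − 0.1·(7.1, 4.3, 1.6) = (0.19, 0.67, -0.26)
(p₃, q₃, r₃) = (0.19, 0.67, -0.26) − 0.1·(1.26, 2.42, -0.18) = (0.064, 0.428, -0.242)
(p₄, q₄, r₄) = (0.064, 0.428, -0.242) − 0.1·(0.27, 1.47, -0.476) = (0.037, 0.281, -0.1944)
(p₅, q₅, r₅) = (0.037, 0.281, -0.1944) − 0.1·(0.1016, 0.9296, -0.4596) = (0.02684, 0.18804, -0.14844)
φ(0.02684, 0.18804, -0.14844) = 0.0857717056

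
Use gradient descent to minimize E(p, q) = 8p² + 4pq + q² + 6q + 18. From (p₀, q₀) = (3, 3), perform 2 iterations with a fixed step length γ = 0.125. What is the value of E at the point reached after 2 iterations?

∇E = (16p + 4q, 4p + 2q + 6)
(p₁, q₁) = (3, 3) − 0.125·(60, 24) = (-4.5, 0)
(p₂, q₂) = (-4.5, 0) − 0.125·(-72, -12) = (4.5, 1.5)
E(4.5, 1.5) = 218.25

218.25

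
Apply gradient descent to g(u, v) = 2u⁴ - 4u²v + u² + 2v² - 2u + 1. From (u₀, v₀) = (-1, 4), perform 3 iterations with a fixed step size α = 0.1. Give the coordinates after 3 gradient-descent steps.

∇g = (8u³ - 8uv + 2u - 2, -4u² + 4v)
(u₁, v₁) = (-1, 4) − 0.1·(20, 12) = (-3, 2.8)
(u₂, v₂) = (-3, 2.8) − 0.1·(-156.8, -24.8) = (12.68, 5.28)
(u₃, v₃) = (12.68, 5.28) − 0.1·(15797.523456, -622.0096) = (-1567.0723456, 67.48096)

(-1567.0723456, 67.48096)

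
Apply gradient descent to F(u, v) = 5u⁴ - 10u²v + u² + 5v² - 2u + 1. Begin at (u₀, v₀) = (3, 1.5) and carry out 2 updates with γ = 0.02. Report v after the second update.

9.79328

∇F = (20u³ - 20uv + 2u - 2, -10u² + 10v)
Step 1: at (3, 1.5), ∇F = (454, -75) → (3, 1.5) − 0.02·(454, -75) = (-6.08, 3)
Step 2: at (-6.08, 3), ∇F = (-4144.47424, -339.664) → (-6.08, 3) − 0.02·(-4144.47424, -339.664) = (76.8094848, 9.79328)
v = 9.79328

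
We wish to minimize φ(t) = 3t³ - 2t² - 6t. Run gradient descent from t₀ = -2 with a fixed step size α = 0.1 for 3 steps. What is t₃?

φ′(t) = 9t² - 4t - 6
t₁ = -2 − 0.1·38 = -5.8
t₂ = -5.8 − 0.1·319.96 = -37.796
t₃ = -37.796 − 0.1·13002.022544 = -1337.9982544

-1337.9982544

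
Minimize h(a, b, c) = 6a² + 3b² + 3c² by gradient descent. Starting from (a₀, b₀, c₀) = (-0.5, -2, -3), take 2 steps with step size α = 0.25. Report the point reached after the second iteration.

∇h = (12a, 6b, 6c)
(a₁, b₁, c₁) = (-0.5, -2, -3) − 0.25·(-6, -12, -18) = (1, 1, 1.5)
(a₂, b₂, c₂) = (1, 1, 1.5) − 0.25·(12, 6, 9) = (-2, -0.5, -0.75)

(-2, -0.5, -0.75)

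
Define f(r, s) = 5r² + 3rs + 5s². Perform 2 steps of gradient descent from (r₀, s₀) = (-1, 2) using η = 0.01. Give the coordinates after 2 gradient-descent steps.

(-0.9189, 1.6758)

∇f = (10r + 3s, 3r + 10s)
(r₁, s₁) = (-1, 2) − 0.01·(-4, 17) = (-0.96, 1.83)
(r₂, s₂) = (-0.96, 1.83) − 0.01·(-4.11, 15.42) = (-0.9189, 1.6758)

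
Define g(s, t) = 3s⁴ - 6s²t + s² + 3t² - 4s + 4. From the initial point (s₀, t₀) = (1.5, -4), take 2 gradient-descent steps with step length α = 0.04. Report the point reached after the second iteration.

(13.43728128, 0.202784)

∇g = (12s³ - 12st + 2s - 4, -6s² + 6t)
Step 1: at (1.5, -4), ∇g = (111.5, -37.5) → (1.5, -4) − 0.04·(111.5, -37.5) = (-2.96, -2.5)
Step 2: at (-2.96, -2.5), ∇g = (-409.932032, -67.5696) → (-2.96, -2.5) − 0.04·(-409.932032, -67.5696) = (13.43728128, 0.202784)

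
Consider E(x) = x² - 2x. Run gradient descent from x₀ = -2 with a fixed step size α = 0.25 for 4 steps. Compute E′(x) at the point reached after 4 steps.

E′(x) = 2x - 2
Step 1: E′(-2) = -6; x₁ = -2 − 0.25·(-6) = -0.5
Step 2: E′(-0.5) = -3; x₂ = -0.5 − 0.25·(-3) = 0.25
Step 3: E′(0.25) = -1.5; x₃ = 0.25 − 0.25·(-1.5) = 0.625
Step 4: E′(0.625) = -0.75; x₄ = 0.625 − 0.25·(-0.75) = 0.8125
E′(x) at (0.8125) = -0.375

-0.375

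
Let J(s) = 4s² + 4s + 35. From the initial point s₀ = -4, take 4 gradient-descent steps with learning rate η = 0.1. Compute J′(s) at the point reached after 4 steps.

J′(s) = 8s + 4
Step 1: J′(-4) = -28; s₁ = -4 − 0.1·(-28) = -1.2
Step 2: J′(-1.2) = -5.6; s₂ = -1.2 − 0.1·(-5.6) = -0.64
Step 3: J′(-0.64) = -1.12; s₃ = -0.64 − 0.1·(-1.12) = -0.528
Step 4: J′(-0.528) = -0.224; s₄ = -0.528 − 0.1·(-0.224) = -0.5056
J′(s) at (-0.5056) = -0.0448

-0.0448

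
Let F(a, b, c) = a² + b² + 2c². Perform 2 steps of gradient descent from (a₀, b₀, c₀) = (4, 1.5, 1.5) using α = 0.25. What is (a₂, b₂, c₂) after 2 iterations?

∇F = (2a, 2b, 4c)
Step 1: at (4, 1.5, 1.5), ∇F = (8, 3, 6) → (4, 1.5, 1.5) − 0.25·(8, 3, 6) = (2, 0.75, 0)
Step 2: at (2, 0.75, 0), ∇F = (4, 1.5, 0) → (2, 0.75, 0) − 0.25·(4, 1.5, 0) = (1, 0.375, 0)

(1, 0.375, 0)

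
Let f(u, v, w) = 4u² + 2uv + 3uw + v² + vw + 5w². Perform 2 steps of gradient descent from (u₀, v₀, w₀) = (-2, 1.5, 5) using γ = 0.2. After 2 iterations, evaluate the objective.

289.5096

∇f = (8u + 2v + 3w, 2u + 2v + w, 3u + v + 10w)
Step 1: at (-2, 1.5, 5), ∇f = (2, 4, 45.5) → (-2, 1.5, 5) − 0.2·(2, 4, 45.5) = (-2.4, 0.7, -4.1)
Step 2: at (-2.4, 0.7, -4.1), ∇f = (-30.1, -7.5, -47.5) → (-2.4, 0.7, -4.1) − 0.2·(-30.1, -7.5, -47.5) = (3.62, 2.2, 5.4)
f(3.62, 2.2, 5.4) = 289.5096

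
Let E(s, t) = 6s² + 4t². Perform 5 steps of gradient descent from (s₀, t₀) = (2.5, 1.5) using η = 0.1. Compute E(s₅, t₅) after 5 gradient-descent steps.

0.0000047616

∇E = (12s, 8t)
(s₁, t₁) = (2.5, 1.5) − 0.1·(30, 12) = (-0.5, 0.3)
(s₂, t₂) = (-0.5, 0.3) − 0.1·(-6, 2.4) = (0.1, 0.06)
(s₃, t₃) = (0.1, 0.06) − 0.1·(1.2, 0.48) = (-0.02, 0.012)
(s₄, t₄) = (-0.02, 0.012) − 0.1·(-0.24, 0.096) = (0.004, 0.0024)
(s₅, t₅) = (0.004, 0.0024) − 0.1·(0.048, 0.0192) = (-0.0008, 0.00048)
E(-0.0008, 0.00048) = 0.0000047616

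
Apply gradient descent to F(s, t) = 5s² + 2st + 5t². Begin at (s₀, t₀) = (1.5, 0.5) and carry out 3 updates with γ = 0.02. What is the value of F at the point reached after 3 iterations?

3.014995206144

∇F = (10s + 2t, 2s + 10t)
Step 1: at (1.5, 0.5), ∇F = (16, 8) → (1.5, 0.5) − 0.02·(16, 8) = (1.18, 0.34)
Step 2: at (1.18, 0.34), ∇F = (12.48, 5.76) → (1.18, 0.34) − 0.02·(12.48, 5.76) = (0.9304, 0.2248)
Step 3: at (0.9304, 0.2248), ∇F = (9.7536, 4.1088) → (0.9304, 0.2248) − 0.02·(9.7536, 4.1088) = (0.735328, 0.142624)
F(0.735328, 0.142624) = 3.014995206144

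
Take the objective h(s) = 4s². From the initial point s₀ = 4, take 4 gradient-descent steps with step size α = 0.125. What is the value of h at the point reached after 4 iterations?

h′(s) = 8s
Step 1: h′(4) = 32; s₁ = 4 − 0.125·32 = 0
Step 2: h′(0) = 0; s₂ = 0 − 0.125·0 = 0
Step 3: h′(0) = 0; s₃ = 0 − 0.125·0 = 0
Step 4: h′(0) = 0; s₄ = 0 − 0.125·0 = 0
h(0) = 0

0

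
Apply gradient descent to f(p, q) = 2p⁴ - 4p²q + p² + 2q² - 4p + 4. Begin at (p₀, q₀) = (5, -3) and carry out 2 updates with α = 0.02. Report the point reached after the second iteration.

(845.83459328, 23.856832)

∇f = (8p³ - 8pq + 2p - 4, -4p² + 4q)
Step 1: at (5, -3), ∇f = (1126, -112) → (5, -3) − 0.02·(1126, -112) = (-17.52, -0.76)
Step 2: at (-17.52, -0.76), ∇f = (-43167.729664, -1230.8416) → (-17.52, -0.76) − 0.02·(-43167.729664, -1230.8416) = (845.83459328, 23.856832)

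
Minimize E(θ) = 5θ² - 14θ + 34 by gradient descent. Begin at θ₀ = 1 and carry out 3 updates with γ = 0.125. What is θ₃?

E′(θ) = 10θ - 14
θ₁ = 1 − 0.125·(-4) = 1.5
θ₂ = 1.5 − 0.125·1 = 1.375
θ₃ = 1.375 − 0.125·(-0.25) = 1.40625

1.40625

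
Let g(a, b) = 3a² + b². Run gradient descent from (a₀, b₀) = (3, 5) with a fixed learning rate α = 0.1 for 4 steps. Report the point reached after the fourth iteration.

∇g = (6a, 2b)
(a₁, b₁) = (3, 5) − 0.1·(18, 10) = (1.2, 4)
(a₂, b₂) = (1.2, 4) − 0.1·(7.2, 8) = (0.48, 3.2)
(a₃, b₃) = (0.48, 3.2) − 0.1·(2.88, 6.4) = (0.192, 2.56)
(a₄, b₄) = (0.192, 2.56) − 0.1·(1.152, 5.12) = (0.0768, 2.048)

(0.0768, 2.048)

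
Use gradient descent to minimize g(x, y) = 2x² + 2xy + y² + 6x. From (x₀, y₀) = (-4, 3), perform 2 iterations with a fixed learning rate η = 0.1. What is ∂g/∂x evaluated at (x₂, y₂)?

-1.04

∇g = (4x + 2y + 6, 2x + 2y)
(x₁, y₁) = (-4, 3) − 0.1·(-4, -2) = (-3.6, 3.2)
(x₂, y₂) = (-3.6, 3.2) − 0.1·(-2, -0.8) = (-3.4, 3.28)
∂g/∂x at (-3.4, 3.28) = -1.04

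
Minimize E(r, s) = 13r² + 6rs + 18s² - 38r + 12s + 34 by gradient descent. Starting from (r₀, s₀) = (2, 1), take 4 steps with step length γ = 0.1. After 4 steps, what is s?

∇E = (26r + 6s - 38, 6r + 36s + 12)
Step 1: at (2, 1), ∇E = (20, 60) → (2, 1) − 0.1·(20, 60) = (0, -5)
Step 2: at (0, -5), ∇E = (-68, -168) → (0, -5) − 0.1·(-68, -168) = (6.8, 11.8)
Step 3: at (6.8, 11.8), ∇E = (209.6, 477.6) → (6.8, 11.8) − 0.1·(209.6, 477.6) = (-14.16, -35.96)
Step 4: at (-14.16, -35.96), ∇E = (-621.92, -1367.52) → (-14.16, -35.96) − 0.1·(-621.92, -1367.52) = (48.032, 100.792)
s = 100.792

100.792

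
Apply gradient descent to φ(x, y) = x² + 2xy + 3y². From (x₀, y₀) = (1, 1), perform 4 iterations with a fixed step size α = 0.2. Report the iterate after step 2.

∇φ = (2x + 2y, 2x + 6y)
Step 1: at (1, 1), ∇φ = (4, 8) → (1, 1) − 0.2·(4, 8) = (0.2, -0.6)
Step 2: at (0.2, -0.6), ∇φ = (-0.8, -3.2) → (0.2, -0.6) − 0.2·(-0.8, -3.2) = (0.36, 0.04)

(0.36, 0.04)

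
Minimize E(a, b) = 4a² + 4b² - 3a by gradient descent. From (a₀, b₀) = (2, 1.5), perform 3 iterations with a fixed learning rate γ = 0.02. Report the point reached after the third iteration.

(1.338144, 0.889056)

∇E = (8a - 3, 8b)
Step 1: at (2, 1.5), ∇E = (13, 12) → (2, 1.5) − 0.02·(13, 12) = (1.74, 1.26)
Step 2: at (1.74, 1.26), ∇E = (10.92, 10.08) → (1.74, 1.26) − 0.02·(10.92, 10.08) = (1.5216, 1.0584)
Step 3: at (1.5216, 1.0584), ∇E = (9.1728, 8.4672) → (1.5216, 1.0584) − 0.02·(9.1728, 8.4672) = (1.338144, 0.889056)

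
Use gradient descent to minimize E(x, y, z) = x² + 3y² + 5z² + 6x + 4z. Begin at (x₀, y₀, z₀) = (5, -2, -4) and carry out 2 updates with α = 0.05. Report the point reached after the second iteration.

∇E = (2x + 6, 6y, 10z + 4)
Step 1: at (5, -2, -4), ∇E = (16, -12, -36) → (5, -2, -4) − 0.05·(16, -12, -36) = (4.2, -1.4, -2.2)
Step 2: at (4.2, -1.4, -2.2), ∇E = (14.4, -8.4, -18) → (4.2, -1.4, -2.2) − 0.05·(14.4, -8.4, -18) = (3.48, -0.98, -1.3)

(3.48, -0.98, -1.3)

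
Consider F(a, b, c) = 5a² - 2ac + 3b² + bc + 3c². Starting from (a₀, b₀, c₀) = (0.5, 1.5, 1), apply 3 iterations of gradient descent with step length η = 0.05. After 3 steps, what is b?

∇F = (10a - 2c, 6b + c, -2a + b + 6c)
(a₁, b₁, c₁) = (0.5, 1.5, 1) − 0.05·(3, 10, 6.5) = (0.35, 1, 0.675)
(a₂, b₂, c₂) = (0.35, 1, 0.675) − 0.05·(2.15, 6.675, 4.35) = (0.2425, 0.66625, 0.4575)
(a₃, b₃, c₃) = (0.2425, 0.66625, 0.4575) − 0.05·(1.51, 4.455, 2.92625) = (0.167, 0.4435, 0.3111875)
b = 0.4435

0.4435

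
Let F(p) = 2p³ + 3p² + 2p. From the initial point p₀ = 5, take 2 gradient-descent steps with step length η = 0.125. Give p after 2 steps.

F′(p) = 6p² + 6p + 2
Step 1: F′(5) = 182; p₁ = 5 − 0.125·182 = -17.75
Step 2: F′(-17.75) = 1785.875; p₂ = -17.75 − 0.125·1785.875 = -240.984375

-240.984375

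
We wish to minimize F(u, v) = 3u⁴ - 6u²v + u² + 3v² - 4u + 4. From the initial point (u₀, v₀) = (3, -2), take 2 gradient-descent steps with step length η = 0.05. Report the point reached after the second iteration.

(2867.8934, 86.593)

∇F = (12u³ - 12uv + 2u - 4, -6u² + 6v)
(u₁, v₁) = (3, -2) − 0.05·(398, -66) = (-16.9, 1.3)
(u₂, v₂) = (-16.9, 1.3) − 0.05·(-57695.868, -1705.86) = (2867.8934, 86.593)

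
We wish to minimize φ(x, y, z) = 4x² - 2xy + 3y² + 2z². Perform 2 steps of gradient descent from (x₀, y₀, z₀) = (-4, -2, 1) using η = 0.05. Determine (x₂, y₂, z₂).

∇φ = (8x - 2y, -2x + 6y, 4z)
(x₁, y₁, z₁) = (-4, -2, 1) − 0.05·(-28, -4, 4) = (-2.6, -1.8, 0.8)
(x₂, y₂, z₂) = (-2.6, -1.8, 0.8) − 0.05·(-17.2, -5.6, 3.2) = (-1.74, -1.52, 0.64)

(-1.74, -1.52, 0.64)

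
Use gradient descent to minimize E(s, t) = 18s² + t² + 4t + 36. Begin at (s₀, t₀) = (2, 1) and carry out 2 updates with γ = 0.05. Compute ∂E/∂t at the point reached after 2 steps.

∇E = (36s, 2t + 4)
Step 1: at (2, 1), ∇E = (72, 6) → (2, 1) − 0.05·(72, 6) = (-1.6, 0.7)
Step 2: at (-1.6, 0.7), ∇E = (-57.6, 5.4) → (-1.6, 0.7) − 0.05·(-57.6, 5.4) = (1.28, 0.43)
∂E/∂t at (1.28, 0.43) = 4.86

4.86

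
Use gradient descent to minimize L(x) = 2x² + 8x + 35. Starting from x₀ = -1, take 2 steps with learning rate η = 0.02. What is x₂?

-1.1536

L′(x) = 4x + 8
x₁ = -1 − 0.02·4 = -1.08
x₂ = -1.08 − 0.02·3.68 = -1.1536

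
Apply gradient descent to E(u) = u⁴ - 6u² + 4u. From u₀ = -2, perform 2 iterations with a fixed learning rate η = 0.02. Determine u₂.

-1.89456896

E′(u) = 4u³ - 12u + 4
u₁ = -2 − 0.02·(-4) = -1.92
u₂ = -1.92 − 0.02·(-1.271552) = -1.89456896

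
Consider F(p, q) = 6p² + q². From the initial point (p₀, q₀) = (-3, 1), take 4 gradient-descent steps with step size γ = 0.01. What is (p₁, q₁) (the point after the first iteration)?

(-2.64, 0.98)

∇F = (12p, 2q)
(p₁, q₁) = (-3, 1) − 0.01·(-36, 2) = (-2.64, 0.98)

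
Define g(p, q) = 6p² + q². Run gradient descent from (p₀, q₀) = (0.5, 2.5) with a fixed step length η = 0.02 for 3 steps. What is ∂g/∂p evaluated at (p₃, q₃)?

2.633856

∇g = (12p, 2q)
(p₁, q₁) = (0.5, 2.5) − 0.02·(6, 5) = (0.38, 2.4)
(p₂, q₂) = (0.38, 2.4) − 0.02·(4.56, 4.8) = (0.2888, 2.304)
(p₃, q₃) = (0.2888, 2.304) − 0.02·(3.4656, 4.608) = (0.219488, 2.21184)
∂g/∂p at (0.219488, 2.21184) = 2.633856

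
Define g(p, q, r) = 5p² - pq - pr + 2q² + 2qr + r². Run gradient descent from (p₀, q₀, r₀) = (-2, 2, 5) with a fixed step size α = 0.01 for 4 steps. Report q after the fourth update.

∇g = (10p - q - r, -p + 4q + 2r, -p + 2q + 2r)
(p₁, q₁, r₁) = (-2, 2, 5) − 0.01·(-27, 20, 16) = (-1.73, 1.8, 4.84)
(p₂, q₂, r₂) = (-1.73, 1.8, 4.84) − 0.01·(-23.94, 18.61, 15.01) = (-1.4906, 1.6139, 4.6899)
(p₃, q₃, r₃) = (-1.4906, 1.6139, 4.6899) − 0.01·(-21.2098, 17.326, 14.0982) = (-1.278502, 1.44064, 4.548918)
(p₄, q₄, r₄) = (-1.278502, 1.44064, 4.548918) − 0.01·(-18.774578, 16.138898, 13.257618) = (-1.09075622, 1.27925102, 4.41634182)
q = 1.27925102

1.27925102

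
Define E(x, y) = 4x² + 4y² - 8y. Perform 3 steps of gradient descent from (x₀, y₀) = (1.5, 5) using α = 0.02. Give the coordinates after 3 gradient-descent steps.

∇E = (8x, 8y - 8)
(x₁, y₁) = (1.5, 5) − 0.02·(12, 32) = (1.26, 4.36)
(x₂, y₂) = (1.26, 4.36) − 0.02·(10.08, 26.88) = (1.0584, 3.8224)
(x₃, y₃) = (1.0584, 3.8224) − 0.02·(8.4672, 22.5792) = (0.889056, 3.370816)

(0.889056, 3.370816)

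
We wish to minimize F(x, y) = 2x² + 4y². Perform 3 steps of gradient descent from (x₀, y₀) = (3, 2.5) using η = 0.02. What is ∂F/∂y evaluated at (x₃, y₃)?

∇F = (4x, 8y)
Step 1: at (3, 2.5), ∇F = (12, 20) → (3, 2.5) − 0.02·(12, 20) = (2.76, 2.1)
Step 2: at (2.76, 2.1), ∇F = (11.04, 16.8) → (2.76, 2.1) − 0.02·(11.04, 16.8) = (2.5392, 1.764)
Step 3: at (2.5392, 1.764), ∇F = (10.1568, 14.112) → (2.5392, 1.764) − 0.02·(10.1568, 14.112) = (2.336064, 1.48176)
∂F/∂y at (2.336064, 1.48176) = 11.85408

11.85408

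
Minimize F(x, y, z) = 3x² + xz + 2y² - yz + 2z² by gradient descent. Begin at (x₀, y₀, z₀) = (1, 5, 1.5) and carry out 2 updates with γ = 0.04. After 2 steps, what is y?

3.6352

∇F = (6x + z, 4y - z, x - y + 4z)
(x₁, y₁, z₁) = (1, 5, 1.5) − 0.04·(7.5, 18.5, 2) = (0.7, 4.26, 1.42)
(x₂, y₂, z₂) = (0.7, 4.26, 1.42) − 0.04·(5.62, 15.62, 2.12) = (0.4752, 3.6352, 1.3352)
y = 3.6352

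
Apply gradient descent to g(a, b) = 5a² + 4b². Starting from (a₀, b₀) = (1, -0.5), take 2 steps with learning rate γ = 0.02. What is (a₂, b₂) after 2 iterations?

∇g = (10a, 8b)
Step 1: at (1, -0.5), ∇g = (10, -4) → (1, -0.5) − 0.02·(10, -4) = (0.8, -0.42)
Step 2: at (0.8, -0.42), ∇g = (8, -3.36) → (0.8, -0.42) − 0.02·(8, -3.36) = (0.64, -0.3528)

(0.64, -0.3528)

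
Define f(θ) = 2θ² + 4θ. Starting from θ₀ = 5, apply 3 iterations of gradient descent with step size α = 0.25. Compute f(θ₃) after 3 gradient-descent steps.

f′(θ) = 4θ + 4
Step 1: f′(5) = 24; θ₁ = 5 − 0.25·24 = -1
Step 2: f′(-1) = 0; θ₂ = -1 − 0.25·0 = -1
Step 3: f′(-1) = 0; θ₃ = -1 − 0.25·0 = -1
f(-1) = -2

-2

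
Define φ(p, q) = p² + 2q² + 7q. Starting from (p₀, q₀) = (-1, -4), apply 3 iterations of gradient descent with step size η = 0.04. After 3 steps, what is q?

∇φ = (2p, 4q + 7)
(p₁, q₁) = (-1, -4) − 0.04·(-2, -9) = (-0.92, -3.64)
(p₂, q₂) = (-0.92, -3.64) − 0.04·(-1.84, -7.56) = (-0.8464, -3.3376)
(p₃, q₃) = (-0.8464, -3.3376) − 0.04·(-1.6928, -6.3504) = (-0.778688, -3.083584)
q = -3.083584

-3.083584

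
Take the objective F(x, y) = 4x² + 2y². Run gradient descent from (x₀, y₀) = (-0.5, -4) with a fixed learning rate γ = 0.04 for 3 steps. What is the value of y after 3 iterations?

-2.370816

∇F = (8x, 4y)
(x₁, y₁) = (-0.5, -4) − 0.04·(-4, -16) = (-0.34, -3.36)
(x₂, y₂) = (-0.34, -3.36) − 0.04·(-2.72, -13.44) = (-0.2312, -2.8224)
(x₃, y₃) = (-0.2312, -2.8224) − 0.04·(-1.8496, -11.2896) = (-0.157216, -2.370816)
y = -2.370816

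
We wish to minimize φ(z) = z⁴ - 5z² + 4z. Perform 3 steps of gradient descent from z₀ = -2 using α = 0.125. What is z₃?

φ′(z) = 4z³ - 10z + 4
z₁ = -2 − 0.125·(-8) = -1
z₂ = -1 − 0.125·10 = -2.25
z₃ = -2.25 − 0.125·(-19.0625) = 0.1328125

0.1328125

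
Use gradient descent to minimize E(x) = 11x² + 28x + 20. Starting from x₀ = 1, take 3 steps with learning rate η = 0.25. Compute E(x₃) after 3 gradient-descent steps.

471807.046875

E′(x) = 22x + 28
Step 1: E′(1) = 50; x₁ = 1 − 0.25·50 = -11.5
Step 2: E′(-11.5) = -225; x₂ = -11.5 − 0.25·(-225) = 44.75
Step 3: E′(44.75) = 1012.5; x₃ = 44.75 − 0.25·1012.5 = -208.375
E(-208.375) = 471807.046875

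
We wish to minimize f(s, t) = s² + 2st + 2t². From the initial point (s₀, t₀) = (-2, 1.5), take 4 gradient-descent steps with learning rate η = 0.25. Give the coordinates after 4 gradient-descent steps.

(-0.90625, 0.5625)

∇f = (2s + 2t, 2s + 4t)
(s₁, t₁) = (-2, 1.5) − 0.25·(-1, 2) = (-1.75, 1)
(s₂, t₂) = (-1.75, 1) − 0.25·(-1.5, 0.5) = (-1.375, 0.875)
(s₃, t₃) = (-1.375, 0.875) − 0.25·(-1, 0.75) = (-1.125, 0.6875)
(s₄, t₄) = (-1.125, 0.6875) − 0.25·(-0.875, 0.5) = (-0.90625, 0.5625)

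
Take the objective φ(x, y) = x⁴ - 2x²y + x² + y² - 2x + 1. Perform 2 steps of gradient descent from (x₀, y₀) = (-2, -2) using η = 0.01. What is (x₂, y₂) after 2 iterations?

∇φ = (4x³ - 4xy + 2x - 2, -2x² + 2y)
(x₁, y₁) = (-2, -2) − 0.01·(-54, -12) = (-1.46, -1.88)
(x₂, y₂) = (-1.46, -1.88) − 0.01·(-28.347744, -8.0232) = (-1.17652256, -1.799768)

(-1.17652256, -1.799768)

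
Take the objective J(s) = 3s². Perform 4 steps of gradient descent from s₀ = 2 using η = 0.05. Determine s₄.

0.4802

J′(s) = 6s
Step 1: J′(2) = 12; s₁ = 2 − 0.05·12 = 1.4
Step 2: J′(1.4) = 8.4; s₂ = 1.4 − 0.05·8.4 = 0.98
Step 3: J′(0.98) = 5.88; s₃ = 0.98 − 0.05·5.88 = 0.686
Step 4: J′(0.686) = 4.116; s₄ = 0.686 − 0.05·4.116 = 0.4802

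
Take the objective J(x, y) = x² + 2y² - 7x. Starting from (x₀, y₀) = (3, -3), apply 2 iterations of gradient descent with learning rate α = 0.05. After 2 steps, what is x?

3.095

∇J = (2x - 7, 4y)
Step 1: at (3, -3), ∇J = (-1, -12) → (3, -3) − 0.05·(-1, -12) = (3.05, -2.4)
Step 2: at (3.05, -2.4), ∇J = (-0.9, -9.6) → (3.05, -2.4) − 0.05·(-0.9, -9.6) = (3.095, -1.92)
x = 3.095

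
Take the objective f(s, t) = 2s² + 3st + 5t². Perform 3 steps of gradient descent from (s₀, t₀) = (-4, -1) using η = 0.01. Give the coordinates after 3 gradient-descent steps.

(-3.471201, -0.419904)

∇f = (4s + 3t, 3s + 10t)
Step 1: at (-4, -1), ∇f = (-19, -22) → (-4, -1) − 0.01·(-19, -22) = (-3.81, -0.78)
Step 2: at (-3.81, -0.78), ∇f = (-17.58, -19.23) → (-3.81, -0.78) − 0.01·(-17.58, -19.23) = (-3.6342, -0.5877)
Step 3: at (-3.6342, -0.5877), ∇f = (-16.2999, -16.7796) → (-3.6342, -0.5877) − 0.01·(-16.2999, -16.7796) = (-3.471201, -0.419904)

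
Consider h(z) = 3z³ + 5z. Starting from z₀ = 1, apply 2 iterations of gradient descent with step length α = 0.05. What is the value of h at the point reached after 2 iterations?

0.047502572125

h′(z) = 9z² + 5
z₁ = 1 − 0.05·14 = 0.3
z₂ = 0.3 − 0.05·5.81 = 0.0095
h(0.0095) = 0.047502572125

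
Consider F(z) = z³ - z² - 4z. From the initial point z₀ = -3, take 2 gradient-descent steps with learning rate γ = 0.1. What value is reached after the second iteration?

-17.123

F′(z) = 3z² - 2z - 4
z₁ = -3 − 0.1·29 = -5.9
z₂ = -5.9 − 0.1·112.23 = -17.123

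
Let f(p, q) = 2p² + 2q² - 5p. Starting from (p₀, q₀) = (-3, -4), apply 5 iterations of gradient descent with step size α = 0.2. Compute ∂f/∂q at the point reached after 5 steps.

∇f = (4p - 5, 4q)
Step 1: at (-3, -4), ∇f = (-17, -16) → (-3, -4) − 0.2·(-17, -16) = (0.4, -0.8)
Step 2: at (0.4, -0.8), ∇f = (-3.4, -3.2) → (0.4, -0.8) − 0.2·(-3.4, -3.2) = (1.08, -0.16)
Step 3: at (1.08, -0.16), ∇f = (-0.68, -0.64) → (1.08, -0.16) − 0.2·(-0.68, -0.64) = (1.216, -0.032)
Step 4: at (1.216, -0.032), ∇f = (-0.136, -0.128) → (1.216, -0.032) − 0.2·(-0.136, -0.128) = (1.2432, -0.0064)
Step 5: at (1.2432, -0.0064), ∇f = (-0.0272, -0.0256) → (1.2432, -0.0064) − 0.2·(-0.0272, -0.0256) = (1.24864, -0.00128)
∂f/∂q at (1.24864, -0.00128) = -0.00512

-0.00512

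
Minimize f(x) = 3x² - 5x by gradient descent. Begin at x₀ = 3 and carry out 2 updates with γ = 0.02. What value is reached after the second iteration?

f′(x) = 6x - 5
x₁ = 3 − 0.02·13 = 2.74
x₂ = 2.74 − 0.02·11.44 = 2.5112

2.5112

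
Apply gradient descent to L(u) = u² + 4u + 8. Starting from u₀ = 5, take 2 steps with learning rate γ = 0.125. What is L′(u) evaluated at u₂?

7.875

L′(u) = 2u + 4
Step 1: L′(5) = 14; u₁ = 5 − 0.125·14 = 3.25
Step 2: L′(3.25) = 10.5; u₂ = 3.25 − 0.125·10.5 = 1.9375
L′(u) at (1.9375) = 7.875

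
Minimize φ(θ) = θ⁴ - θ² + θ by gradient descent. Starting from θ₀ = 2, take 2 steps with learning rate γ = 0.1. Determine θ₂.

φ′(θ) = 4θ³ - 2θ + 1
θ₁ = 2 − 0.1·29 = -0.9
θ₂ = -0.9 − 0.1·(-0.116) = -0.8884

-0.8884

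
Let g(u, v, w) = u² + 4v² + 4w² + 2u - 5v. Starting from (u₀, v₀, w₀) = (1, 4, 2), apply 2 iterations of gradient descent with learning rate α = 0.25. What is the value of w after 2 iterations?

∇g = (2u + 2, 8v - 5, 8w)
(u₁, v₁, w₁) = (1, 4, 2) − 0.25·(4, 27, 16) = (0, -2.75, -2)
(u₂, v₂, w₂) = (0, -2.75, -2) − 0.25·(2, -27, -16) = (-0.5, 4, 2)
w = 2

2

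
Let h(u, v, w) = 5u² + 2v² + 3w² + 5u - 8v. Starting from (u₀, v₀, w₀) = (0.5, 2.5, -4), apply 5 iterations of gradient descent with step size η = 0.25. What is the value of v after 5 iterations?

2

∇h = (10u + 5, 4v - 8, 6w)
(u₁, v₁, w₁) = (0.5, 2.5, -4) − 0.25·(10, 2, -24) = (-2, 2, 2)
(u₂, v₂, w₂) = (-2, 2, 2) − 0.25·(-15, 0, 12) = (1.75, 2, -1)
(u₃, v₃, w₃) = (1.75, 2, -1) − 0.25·(22.5, 0, -6) = (-3.875, 2, 0.5)
(u₄, v₄, w₄) = (-3.875, 2, 0.5) − 0.25·(-33.75, 0, 3) = (4.5625, 2, -0.25)
(u₅, v₅, w₅) = (4.5625, 2, -0.25) − 0.25·(50.625, 0, -1.5) = (-8.09375, 2, 0.125)
v = 2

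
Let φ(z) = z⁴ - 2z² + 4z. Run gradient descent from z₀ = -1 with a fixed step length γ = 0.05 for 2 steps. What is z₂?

φ′(z) = 4z³ - 4z + 4
Step 1: φ′(-1) = 4; z₁ = -1 − 0.05·4 = -1.2
Step 2: φ′(-1.2) = 1.888; z₂ = -1.2 − 0.05·1.888 = -1.2944

-1.2944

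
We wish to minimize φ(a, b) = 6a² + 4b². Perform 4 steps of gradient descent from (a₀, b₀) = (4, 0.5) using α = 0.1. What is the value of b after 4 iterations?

∇φ = (12a, 8b)
(a₁, b₁) = (4, 0.5) − 0.1·(48, 4) = (-0.8, 0.1)
(a₂, b₂) = (-0.8, 0.1) − 0.1·(-9.6, 0.8) = (0.16, 0.02)
(a₃, b₃) = (0.16, 0.02) − 0.1·(1.92, 0.16) = (-0.032, 0.004)
(a₄, b₄) = (-0.032, 0.004) − 0.1·(-0.384, 0.032) = (0.0064, 0.0008)
b = 0.0008

0.0008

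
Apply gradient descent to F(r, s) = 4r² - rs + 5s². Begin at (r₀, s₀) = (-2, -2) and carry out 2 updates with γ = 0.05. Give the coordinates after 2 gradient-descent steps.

(-0.835, -0.615)

∇F = (8r - s, -r + 10s)
Step 1: at (-2, -2), ∇F = (-14, -18) → (-2, -2) − 0.05·(-14, -18) = (-1.3, -1.1)
Step 2: at (-1.3, -1.1), ∇F = (-9.3, -9.7) → (-1.3, -1.1) − 0.05·(-9.3, -9.7) = (-0.835, -0.615)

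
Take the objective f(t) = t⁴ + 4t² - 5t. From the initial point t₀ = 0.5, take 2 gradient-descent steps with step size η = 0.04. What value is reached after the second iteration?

f′(t) = 4t³ + 8t - 5
Step 1: f′(0.5) = -0.5; t₁ = 0.5 − 0.04·(-0.5) = 0.52
Step 2: f′(0.52) = -0.277568; t₂ = 0.52 − 0.04·(-0.277568) = 0.53110272

0.53110272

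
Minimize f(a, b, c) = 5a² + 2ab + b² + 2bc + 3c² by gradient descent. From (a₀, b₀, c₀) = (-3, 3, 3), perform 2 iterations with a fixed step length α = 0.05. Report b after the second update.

2.43

∇f = (10a + 2b, 2a + 2b + 2c, 2b + 6c)
(a₁, b₁, c₁) = (-3, 3, 3) − 0.05·(-24, 6, 24) = (-1.8, 2.7, 1.8)
(a₂, b₂, c₂) = (-1.8, 2.7, 1.8) − 0.05·(-12.6, 5.4, 16.2) = (-1.17, 2.43, 0.99)
b = 2.43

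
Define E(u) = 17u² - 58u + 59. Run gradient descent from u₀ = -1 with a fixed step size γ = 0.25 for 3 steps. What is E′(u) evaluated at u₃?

E′(u) = 34u - 58
Step 1: E′(-1) = -92; u₁ = -1 − 0.25·(-92) = 22
Step 2: E′(22) = 690; u₂ = 22 − 0.25·690 = -150.5
Step 3: E′(-150.5) = -5175; u₃ = -150.5 − 0.25·(-5175) = 1143.25
E′(u) at (1143.25) = 38812.5

38812.5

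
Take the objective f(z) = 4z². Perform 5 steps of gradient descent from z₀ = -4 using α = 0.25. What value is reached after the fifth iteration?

4

f′(z) = 8z
z₁ = -4 − 0.25·(-32) = 4
z₂ = 4 − 0.25·32 = -4
z₃ = -4 − 0.25·(-32) = 4
z₄ = 4 − 0.25·32 = -4
z₅ = -4 − 0.25·(-32) = 4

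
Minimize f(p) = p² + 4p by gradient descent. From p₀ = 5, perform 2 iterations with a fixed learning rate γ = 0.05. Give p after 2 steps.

3.67

f′(p) = 2p + 4
p₁ = 5 − 0.05·14 = 4.3
p₂ = 4.3 − 0.05·12.6 = 3.67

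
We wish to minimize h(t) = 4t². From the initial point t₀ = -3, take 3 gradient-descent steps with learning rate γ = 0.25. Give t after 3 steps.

3

h′(t) = 8t
Step 1: h′(-3) = -24; t₁ = -3 − 0.25·(-24) = 3
Step 2: h′(3) = 24; t₂ = 3 − 0.25·24 = -3
Step 3: h′(-3) = -24; t₃ = -3 − 0.25·(-24) = 3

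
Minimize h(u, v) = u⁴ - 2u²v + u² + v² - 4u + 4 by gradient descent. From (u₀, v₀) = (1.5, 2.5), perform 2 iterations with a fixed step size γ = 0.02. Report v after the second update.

∇h = (4u³ - 4uv + 2u - 4, -2u² + 2v)
Step 1: at (1.5, 2.5), ∇h = (-2.5, 0.5) → (1.5, 2.5) − 0.02·(-2.5, 0.5) = (1.55, 2.49)
Step 2: at (1.55, 2.49), ∇h = (-1.4425, 0.175) → (1.55, 2.49) − 0.02·(-1.4425, 0.175) = (1.57885, 2.4865)
v = 2.4865

2.4865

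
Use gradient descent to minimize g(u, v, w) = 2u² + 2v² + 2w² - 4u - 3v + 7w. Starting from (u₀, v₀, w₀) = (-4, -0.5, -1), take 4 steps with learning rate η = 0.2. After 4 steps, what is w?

∇g = (4u - 4, 4v - 3, 4w + 7)
(u₁, v₁, w₁) = (-4, -0.5, -1) − 0.2·(-20, -5, 3) = (0, 0.5, -1.6)
(u₂, v₂, w₂) = (0, 0.5, -1.6) − 0.2·(-4, -1, 0.6) = (0.8, 0.7, -1.72)
(u₃, v₃, w₃) = (0.8, 0.7, -1.72) − 0.2·(-0.8, -0.2, 0.12) = (0.96, 0.74, -1.744)
(u₄, v₄, w₄) = (0.96, 0.74, -1.744) − 0.2·(-0.16, -0.04, 0.024) = (0.992, 0.748, -1.7488)
w = -1.7488

-1.7488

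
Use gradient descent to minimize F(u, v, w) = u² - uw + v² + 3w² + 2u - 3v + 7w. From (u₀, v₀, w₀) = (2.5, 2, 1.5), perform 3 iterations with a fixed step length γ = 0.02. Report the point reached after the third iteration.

∇F = (2u - w + 2, 2v - 3, -u + 6w + 7)
(u₁, v₁, w₁) = (2.5, 2, 1.5) − 0.02·(5.5, 1, 13.5) = (2.39, 1.98, 1.23)
(u₂, v₂, w₂) = (2.39, 1.98, 1.23) − 0.02·(5.55, 0.96, 11.99) = (2.279, 1.9608, 0.9902)
(u₃, v₃, w₃) = (2.279, 1.9608, 0.9902) − 0.02·(5.5678, 0.9216, 10.6622) = (2.167644, 1.942368, 0.776956)

(2.167644, 1.942368, 0.776956)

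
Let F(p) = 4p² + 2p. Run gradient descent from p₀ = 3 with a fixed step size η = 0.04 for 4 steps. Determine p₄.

F′(p) = 8p + 2
Step 1: F′(3) = 26; p₁ = 3 − 0.04·26 = 1.96
Step 2: F′(1.96) = 17.68; p₂ = 1.96 − 0.04·17.68 = 1.2528
Step 3: F′(1.2528) = 12.0224; p₃ = 1.2528 − 0.04·12.0224 = 0.771904
Step 4: F′(0.771904) = 8.175232; p₄ = 0.771904 − 0.04·8.175232 = 0.44489472

0.44489472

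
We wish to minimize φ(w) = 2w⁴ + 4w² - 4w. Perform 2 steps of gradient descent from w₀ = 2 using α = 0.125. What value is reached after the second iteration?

φ′(w) = 8w³ + 8w - 4
Step 1: φ′(2) = 76; w₁ = 2 − 0.125·76 = -7.5
Step 2: φ′(-7.5) = -3439; w₂ = -7.5 − 0.125·(-3439) = 422.375

422.375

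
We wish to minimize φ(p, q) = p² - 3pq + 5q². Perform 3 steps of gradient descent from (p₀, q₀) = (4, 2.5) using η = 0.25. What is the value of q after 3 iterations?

-5.015625

∇φ = (2p - 3q, -3p + 10q)
Step 1: at (4, 2.5), ∇φ = (0.5, 13) → (4, 2.5) − 0.25·(0.5, 13) = (3.875, -0.75)
Step 2: at (3.875, -0.75), ∇φ = (10, -19.125) → (3.875, -0.75) − 0.25·(10, -19.125) = (1.375, 4.03125)
Step 3: at (1.375, 4.03125), ∇φ = (-9.34375, 36.1875) → (1.375, 4.03125) − 0.25·(-9.34375, 36.1875) = (3.7109375, -5.015625)
q = -5.015625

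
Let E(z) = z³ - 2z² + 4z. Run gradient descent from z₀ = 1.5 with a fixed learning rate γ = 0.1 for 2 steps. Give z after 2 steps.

E′(z) = 3z² - 4z + 4
Step 1: E′(1.5) = 4.75; z₁ = 1.5 − 0.1·4.75 = 1.025
Step 2: E′(1.025) = 3.051875; z₂ = 1.025 − 0.1·3.051875 = 0.7198125

0.7198125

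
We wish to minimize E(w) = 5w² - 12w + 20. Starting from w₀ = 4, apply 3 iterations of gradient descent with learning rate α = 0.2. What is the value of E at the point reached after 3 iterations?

E′(w) = 10w - 12
w₁ = 4 − 0.2·28 = -1.6
w₂ = -1.6 − 0.2·(-28) = 4
w₃ = 4 − 0.2·28 = -1.6
E(-1.6) = 52

52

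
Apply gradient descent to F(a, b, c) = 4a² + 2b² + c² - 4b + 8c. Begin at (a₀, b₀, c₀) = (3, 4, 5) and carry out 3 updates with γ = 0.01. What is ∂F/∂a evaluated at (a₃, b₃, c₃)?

∇F = (8a, 4b - 4, 2c + 8)
(a₁, b₁, c₁) = (3, 4, 5) − 0.01·(24, 12, 18) = (2.76, 3.88, 4.82)
(a₂, b₂, c₂) = (2.76, 3.88, 4.82) − 0.01·(22.08, 11.52, 17.64) = (2.5392, 3.7648, 4.6436)
(a₃, b₃, c₃) = (2.5392, 3.7648, 4.6436) − 0.01·(20.3136, 11.0592, 17.2872) = (2.336064, 3.654208, 4.470728)
∂F/∂a at (2.336064, 3.654208, 4.470728) = 18.688512

18.688512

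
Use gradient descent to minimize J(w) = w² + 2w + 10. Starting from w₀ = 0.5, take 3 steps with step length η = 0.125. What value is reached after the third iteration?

J′(w) = 2w + 2
Step 1: J′(0.5) = 3; w₁ = 0.5 − 0.125·3 = 0.125
Step 2: J′(0.125) = 2.25; w₂ = 0.125 − 0.125·2.25 = -0.15625
Step 3: J′(-0.15625) = 1.6875; w₃ = -0.15625 − 0.125·1.6875 = -0.3671875

-0.3671875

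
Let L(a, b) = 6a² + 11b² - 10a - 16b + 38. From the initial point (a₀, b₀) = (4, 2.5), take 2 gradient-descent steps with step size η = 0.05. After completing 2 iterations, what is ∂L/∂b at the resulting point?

0.39

∇L = (12a - 10, 22b - 16)
Step 1: at (4, 2.5), ∇L = (38, 39) → (4, 2.5) − 0.05·(38, 39) = (2.1, 0.55)
Step 2: at (2.1, 0.55), ∇L = (15.2, -3.9) → (2.1, 0.55) − 0.05·(15.2, -3.9) = (1.34, 0.745)
∂L/∂b at (1.34, 0.745) = 0.39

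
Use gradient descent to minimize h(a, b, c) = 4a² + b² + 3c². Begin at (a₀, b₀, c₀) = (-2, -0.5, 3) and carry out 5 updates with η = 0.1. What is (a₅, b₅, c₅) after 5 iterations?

∇h = (8a, 2b, 6c)
Step 1: at (-2, -0.5, 3), ∇h = (-16, -1, 18) → (-2, -0.5, 3) − 0.1·(-16, -1, 18) = (-0.4, -0.4, 1.2)
Step 2: at (-0.4, -0.4, 1.2), ∇h = (-3.2, -0.8, 7.2) → (-0.4, -0.4, 1.2) − 0.1·(-3.2, -0.8, 7.2) = (-0.08, -0.32, 0.48)
Step 3: at (-0.08, -0.32, 0.48), ∇h = (-0.64, -0.64, 2.88) → (-0.08, -0.32, 0.48) − 0.1·(-0.64, -0.64, 2.88) = (-0.016, -0.256, 0.192)
Step 4: at (-0.016, -0.256, 0.192), ∇h = (-0.128, -0.512, 1.152) → (-0.016, -0.256, 0.192) − 0.1·(-0.128, -0.512, 1.152) = (-0.0032, -0.2048, 0.0768)
Step 5: at (-0.0032, -0.2048, 0.0768), ∇h = (-0.0256, -0.4096, 0.4608) → (-0.0032, -0.2048, 0.0768) − 0.1·(-0.0256, -0.4096, 0.4608) = (-0.00064, -0.16384, 0.03072)

(-0.00064, -0.16384, 0.03072)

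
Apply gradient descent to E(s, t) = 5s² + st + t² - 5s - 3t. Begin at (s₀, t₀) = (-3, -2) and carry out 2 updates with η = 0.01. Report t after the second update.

-1.8057

∇E = (10s + t - 5, s + 2t - 3)
(s₁, t₁) = (-3, -2) − 0.01·(-37, -10) = (-2.63, -1.9)
(s₂, t₂) = (-2.63, -1.9) − 0.01·(-33.2, -9.43) = (-2.298, -1.8057)
t = -1.8057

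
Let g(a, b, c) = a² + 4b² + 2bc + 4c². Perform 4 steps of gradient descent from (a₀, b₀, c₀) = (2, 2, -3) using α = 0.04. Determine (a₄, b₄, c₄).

∇g = (2a, 8b + 2c, 2b + 8c)
Step 1: at (2, 2, -3), ∇g = (4, 10, -20) → (2, 2, -3) − 0.04·(4, 10, -20) = (1.84, 1.6, -2.2)
Step 2: at (1.84, 1.6, -2.2), ∇g = (3.68, 8.4, -14.4) → (1.84, 1.6, -2.2) − 0.04·(3.68, 8.4, -14.4) = (1.6928, 1.264, -1.624)
Step 3: at (1.6928, 1.264, -1.624), ∇g = (3.3856, 6.864, -10.464) → (1.6928, 1.264, -1.624) − 0.04·(3.3856, 6.864, -10.464) = (1.557376, 0.98944, -1.20544)
Step 4: at (1.557376, 0.98944, -1.20544), ∇g = (3.114752, 5.50464, -7.66464) → (1.557376, 0.98944, -1.20544) − 0.04·(3.114752, 5.50464, -7.66464) = (1.43278592, 0.7692544, -0.8988544)

(1.43278592, 0.7692544, -0.8988544)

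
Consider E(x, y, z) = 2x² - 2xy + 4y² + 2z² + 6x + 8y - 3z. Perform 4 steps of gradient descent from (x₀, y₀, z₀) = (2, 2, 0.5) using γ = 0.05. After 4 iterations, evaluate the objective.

-2.82878648

∇E = (4x - 2y + 6, -2x + 8y + 8, 4z - 3)
(x₁, y₁, z₁) = (2, 2, 0.5) − 0.05·(10, 20, -1) = (1.5, 1, 0.55)
(x₂, y₂, z₂) = (1.5, 1, 0.55) − 0.05·(10, 13, -0.8) = (1, 0.35, 0.59)
(x₃, y₃, z₃) = (1, 0.35, 0.59) − 0.05·(9.3, 8.8, -0.64) = (0.535, -0.09, 0.622)
(x₄, y₄, z₄) = (0.535, -0.09, 0.622) − 0.05·(8.32, 6.21, -0.512) = (0.119, -0.4005, 0.6476)
E(0.119, -0.4005, 0.6476) = -2.82878648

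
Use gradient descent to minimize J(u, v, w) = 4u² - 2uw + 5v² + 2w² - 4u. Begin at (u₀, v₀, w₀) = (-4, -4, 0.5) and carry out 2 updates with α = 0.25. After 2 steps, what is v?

∇J = (8u - 2w - 4, 10v, -2u + 4w)
Step 1: at (-4, -4, 0.5), ∇J = (-37, -40, 10) → (-4, -4, 0.5) − 0.25·(-37, -40, 10) = (5.25, 6, -2)
Step 2: at (5.25, 6, -2), ∇J = (42, 60, -18.5) → (5.25, 6, -2) − 0.25·(42, 60, -18.5) = (-5.25, -9, 2.625)
v = -9

-9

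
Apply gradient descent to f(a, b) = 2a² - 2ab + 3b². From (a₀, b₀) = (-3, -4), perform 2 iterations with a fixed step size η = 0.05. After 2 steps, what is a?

∇f = (4a - 2b, -2a + 6b)
(a₁, b₁) = (-3, -4) − 0.05·(-4, -18) = (-2.8, -3.1)
(a₂, b₂) = (-2.8, -3.1) − 0.05·(-5, -13) = (-2.55, -2.45)
a = -2.55

-2.55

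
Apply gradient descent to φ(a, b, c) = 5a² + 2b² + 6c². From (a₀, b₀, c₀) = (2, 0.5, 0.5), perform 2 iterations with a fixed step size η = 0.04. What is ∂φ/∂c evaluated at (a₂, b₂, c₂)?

1.6224

∇φ = (10a, 4b, 12c)
(a₁, b₁, c₁) = (2, 0.5, 0.5) − 0.04·(20, 2, 6) = (1.2, 0.42, 0.26)
(a₂, b₂, c₂) = (1.2, 0.42, 0.26) − 0.04·(12, 1.68, 3.12) = (0.72, 0.3528, 0.1352)
∂φ/∂c at (0.72, 0.3528, 0.1352) = 1.6224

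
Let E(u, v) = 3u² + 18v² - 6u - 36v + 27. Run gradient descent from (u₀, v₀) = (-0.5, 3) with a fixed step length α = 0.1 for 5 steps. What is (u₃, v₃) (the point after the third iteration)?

∇E = (6u - 6, 36v - 36)
Step 1: at (-0.5, 3), ∇E = (-9, 72) → (-0.5, 3) − 0.1·(-9, 72) = (0.4, -4.2)
Step 2: at (0.4, -4.2), ∇E = (-3.6, -187.2) → (0.4, -4.2) − 0.1·(-3.6, -187.2) = (0.76, 14.52)
Step 3: at (0.76, 14.52), ∇E = (-1.44, 486.72) → (0.76, 14.52) − 0.1·(-1.44, 486.72) = (0.904, -34.152)

(0.904, -34.152)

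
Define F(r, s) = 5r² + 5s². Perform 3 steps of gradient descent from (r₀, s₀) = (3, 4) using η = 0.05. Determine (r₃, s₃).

(0.375, 0.5)

∇F = (10r, 10s)
Step 1: at (3, 4), ∇F = (30, 40) → (3, 4) − 0.05·(30, 40) = (1.5, 2)
Step 2: at (1.5, 2), ∇F = (15, 20) → (1.5, 2) − 0.05·(15, 20) = (0.75, 1)
Step 3: at (0.75, 1), ∇F = (7.5, 10) → (0.75, 1) − 0.05·(7.5, 10) = (0.375, 0.5)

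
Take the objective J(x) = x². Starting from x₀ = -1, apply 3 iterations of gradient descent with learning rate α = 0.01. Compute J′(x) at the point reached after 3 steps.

J′(x) = 2x
x₁ = -1 − 0.01·(-2) = -0.98
x₂ = -0.98 − 0.01·(-1.96) = -0.9604
x₃ = -0.9604 − 0.01·(-1.9208) = -0.941192
J′(x) at (-0.941192) = -1.882384

-1.882384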